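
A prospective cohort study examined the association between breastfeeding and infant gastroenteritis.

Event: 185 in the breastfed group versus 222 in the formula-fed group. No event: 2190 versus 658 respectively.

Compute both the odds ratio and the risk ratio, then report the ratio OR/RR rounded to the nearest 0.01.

0.81

From the description: a = 185, b = 2190, c = 222, d = 658.
OR = (185·658)/(2190·222) = 121730/486180 = 0.25038
Risk in exposed = 185/2375 = 0.07789; risk in unexposed = 222/880 = 0.25227; RR = 0.30877
OR/RR = 0.25038 / 0.30877 = 0.81089
The outcome is not rare, so the OR lies further from 1 than the RR.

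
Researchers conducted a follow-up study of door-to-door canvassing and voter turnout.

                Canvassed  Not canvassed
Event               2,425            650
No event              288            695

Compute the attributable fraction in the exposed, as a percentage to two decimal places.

45.93

Reading the table with exposure as columns: a = 2425 (Canvassed, case), b = 288 (Canvassed, non-case), c = 650 (Not canvassed, case), d = 695.
Risk in exposed = 2425/2713 = 0.89384; risk in unexposed = 650/1345 = 0.48327.
RR = 0.89384/0.48327 = 1.84957
AR% = (RR − 1)/RR × 100 = (1.84957 − 1)/1.84957 × 100 = 45.9334%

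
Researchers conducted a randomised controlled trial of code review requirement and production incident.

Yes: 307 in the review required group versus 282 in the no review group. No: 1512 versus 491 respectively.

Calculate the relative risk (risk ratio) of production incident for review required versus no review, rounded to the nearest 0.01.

0.46

From the description: a = 307, b = 1512, c = 282, d = 491.
Risk in exposed = 307/1819 = 0.16877; risk in unexposed = 282/773 = 0.36481.
RR = 0.16877 / 0.36481 = 0.46263
The risk is 54% lower among the exposed than among the unexposed.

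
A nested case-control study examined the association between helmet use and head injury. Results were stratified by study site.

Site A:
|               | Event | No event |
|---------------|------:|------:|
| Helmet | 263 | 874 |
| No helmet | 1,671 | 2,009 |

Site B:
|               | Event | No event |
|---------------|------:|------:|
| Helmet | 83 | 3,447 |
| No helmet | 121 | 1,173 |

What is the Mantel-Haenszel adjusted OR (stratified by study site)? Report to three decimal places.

OR_MH = Σ(aᵢdᵢ/nᵢ) / Σ(bᵢcᵢ/nᵢ), where nᵢ is the stratum total.
Stratum 1 (Site A): n = 4817; a·d/n = 263·2009/4817 = 109.6880; b·c/n = 874·1671/4817 = 303.1875
Stratum 2 (Site B): n = 4824; a·d/n = 83·1173/4824 = 20.1822; b·c/n = 3447·121/4824 = 86.4608
OR_MH = (109.6880 + 20.1822) / (303.1875 + 86.4608) = 129.8702 / 389.6483 = 0.33330

0.333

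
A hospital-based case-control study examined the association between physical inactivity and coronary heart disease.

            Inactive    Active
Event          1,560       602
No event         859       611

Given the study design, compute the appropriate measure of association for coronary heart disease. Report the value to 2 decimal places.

Reading the table with exposure as columns: a = 1560 (Inactive, case), b = 859 (Inactive, non-case), c = 602 (Active, case), d = 611.
This is a hospital-based case-control study: participants were sampled on outcome status, so risks in the source population cannot be estimated directly — relative risk is not valid here. The odds ratio is the appropriate measure.
OR = (a·d)/(b·c) = (1560 × 611) / (859 × 602) = 953160 / 517118 = 1.84322

1.84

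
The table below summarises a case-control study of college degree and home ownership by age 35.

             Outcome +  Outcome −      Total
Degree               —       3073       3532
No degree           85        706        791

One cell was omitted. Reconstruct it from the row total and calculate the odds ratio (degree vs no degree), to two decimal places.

The missing cell is in the exposed row: 3532 − 3073 = 459.
So a = 459, b = 3073, c = 85, d = 706.
OR = (a·d)/(b·c) = (459 × 706) / (3073 × 85) = 324054 / 261205 = 1.24061

1.24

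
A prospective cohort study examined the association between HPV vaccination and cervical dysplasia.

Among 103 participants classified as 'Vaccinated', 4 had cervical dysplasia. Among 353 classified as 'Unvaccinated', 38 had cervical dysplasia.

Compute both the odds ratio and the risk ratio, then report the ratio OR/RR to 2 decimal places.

From the description: a = 4, b = 99, c = 38, d = 315.
OR = (4·315)/(99·38) = 1260/3762 = 0.33493
Risk in exposed = 4/103 = 0.03883; risk in unexposed = 38/353 = 0.10765; RR = 0.36076
OR/RR = 0.33493 / 0.36076 = 0.92841
The outcome is not rare, so the OR lies further from 1 than the RR.

0.93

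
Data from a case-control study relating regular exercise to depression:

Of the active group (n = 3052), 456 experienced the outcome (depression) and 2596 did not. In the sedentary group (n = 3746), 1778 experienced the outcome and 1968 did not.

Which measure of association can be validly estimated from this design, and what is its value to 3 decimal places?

From the description: a = 456, b = 2596, c = 1778, d = 1968.
This is a case-control study: participants were sampled on outcome status, so risks in the source population cannot be estimated directly — relative risk is not valid here. The odds ratio is the appropriate measure.
OR = (a·d)/(b·c) = (456 × 1968) / (2596 × 1778) = 897408 / 4615688 = 0.19443

0.194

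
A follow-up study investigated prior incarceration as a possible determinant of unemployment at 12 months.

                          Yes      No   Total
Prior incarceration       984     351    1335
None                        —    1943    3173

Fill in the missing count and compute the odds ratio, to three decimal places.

4.428

The missing cell is in the unexposed row: 3173 − 1943 = 1230.
So a = 984, b = 351, c = 1230, d = 1943.
OR = (a·d)/(b·c) = (984 × 1943) / (351 × 1230) = 1911912 / 431730 = 4.42849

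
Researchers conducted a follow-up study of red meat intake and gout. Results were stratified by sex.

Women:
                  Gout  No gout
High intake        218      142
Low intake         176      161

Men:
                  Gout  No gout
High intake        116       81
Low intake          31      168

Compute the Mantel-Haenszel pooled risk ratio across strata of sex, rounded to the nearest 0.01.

1.54

RR_MH = Σ(aᵢ·n₀ᵢ/nᵢ) / Σ(cᵢ·n₁ᵢ/nᵢ), with n₁ᵢ = aᵢ+bᵢ (exposed), n₀ᵢ = cᵢ+dᵢ (unexposed), nᵢ = n₁ᵢ+n₀ᵢ.
Stratum 1 (Women): n₁ = 360, n₀ = 337, n = 697; a·n₀/n = 218·337/697 = 105.4032; c·n₁/n = 176·360/697 = 90.9039
Stratum 2 (Men): n₁ = 197, n₀ = 199, n = 396; a·n₀/n = 116·199/396 = 58.2929; c·n₁/n = 31·197/396 = 15.4217
RR_MH = (105.4032 + 58.2929) / (90.9039 + 15.4217) = 163.6961 / 106.3256 = 1.53957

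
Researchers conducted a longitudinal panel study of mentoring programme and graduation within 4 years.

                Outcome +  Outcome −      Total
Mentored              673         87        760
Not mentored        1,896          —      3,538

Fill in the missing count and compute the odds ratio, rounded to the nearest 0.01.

6.70

The missing cell is in the unexposed row: 3538 − 1896 = 1642.
So a = 673, b = 87, c = 1896, d = 1642.
OR = (a·d)/(b·c) = (673 × 1642) / (87 × 1896) = 1105066 / 164952 = 6.69932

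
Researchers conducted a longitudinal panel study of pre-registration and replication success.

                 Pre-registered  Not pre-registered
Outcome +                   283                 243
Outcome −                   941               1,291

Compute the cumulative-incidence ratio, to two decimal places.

1.46

Reading the table with exposure as columns: a = 283 (Pre-registered, case), b = 941 (Pre-registered, non-case), c = 243 (Not pre-registered, case), d = 1291.
Risk in exposed = 283/1224 = 0.23121; risk in unexposed = 243/1534 = 0.15841.
RR = 0.23121 / 0.15841 = 1.45957
The risk among the exposed is 1.46 times that among the unexposed.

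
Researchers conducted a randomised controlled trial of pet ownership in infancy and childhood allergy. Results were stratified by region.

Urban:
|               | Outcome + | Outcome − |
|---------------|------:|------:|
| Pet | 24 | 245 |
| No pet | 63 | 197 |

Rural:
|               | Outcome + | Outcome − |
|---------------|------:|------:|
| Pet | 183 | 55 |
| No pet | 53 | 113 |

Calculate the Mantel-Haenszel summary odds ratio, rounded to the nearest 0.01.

OR_MH = Σ(aᵢdᵢ/nᵢ) / Σ(bᵢcᵢ/nᵢ), where nᵢ is the stratum total.
Stratum 1 (Urban): n = 529; a·d/n = 24·197/529 = 8.9376; b·c/n = 245·63/529 = 29.1777
Stratum 2 (Rural): n = 404; a·d/n = 183·113/404 = 51.1856; b·c/n = 55·53/404 = 7.2153
OR_MH = (8.9376 + 51.1856) / (29.1777 + 7.2153) = 60.1233 / 36.3930 = 1.65205

1.65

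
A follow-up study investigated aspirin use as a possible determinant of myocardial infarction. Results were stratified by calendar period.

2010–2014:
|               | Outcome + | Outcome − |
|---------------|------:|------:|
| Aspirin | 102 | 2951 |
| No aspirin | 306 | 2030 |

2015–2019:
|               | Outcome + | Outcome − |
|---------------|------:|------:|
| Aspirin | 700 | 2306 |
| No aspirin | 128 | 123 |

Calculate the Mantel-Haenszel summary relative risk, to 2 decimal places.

0.34

RR_MH = Σ(aᵢ·n₀ᵢ/nᵢ) / Σ(cᵢ·n₁ᵢ/nᵢ), with n₁ᵢ = aᵢ+bᵢ (exposed), n₀ᵢ = cᵢ+dᵢ (unexposed), nᵢ = n₁ᵢ+n₀ᵢ.
Stratum 1 (2010–2014): n₁ = 3053, n₀ = 2336, n = 5389; a·n₀/n = 102·2336/5389 = 44.2145; c·n₁/n = 306·3053/5389 = 173.3565
Stratum 2 (2015–2019): n₁ = 3006, n₀ = 251, n = 3257; a·n₀/n = 700·251/3257 = 53.9453; c·n₁/n = 128·3006/3257 = 118.1357
RR_MH = (44.2145 + 53.9453) / (173.3565 + 118.1357) = 98.1599 / 291.4922 = 0.33675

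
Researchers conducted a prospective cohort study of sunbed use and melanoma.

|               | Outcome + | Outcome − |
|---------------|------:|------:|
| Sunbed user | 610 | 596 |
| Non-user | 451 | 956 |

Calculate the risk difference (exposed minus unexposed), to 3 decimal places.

0.185

Cells: a = 610, b = 596, c = 451, d = 956.
Risk in exposed = 610/1206 = 0.505804; risk in unexposed = 451/1407 = 0.320540.
Risk difference = 0.505804 − 0.320540 = 0.185264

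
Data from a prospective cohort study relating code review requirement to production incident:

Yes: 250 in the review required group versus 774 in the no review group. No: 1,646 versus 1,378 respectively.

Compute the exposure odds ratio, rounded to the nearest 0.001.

From the description: a = 250, b = 1646, c = 774, d = 1378.
OR = (a·d)/(b·c) = (250 × 1378) / (1646 × 774) = 344500 / 1274004 = 0.27041
Exposure is associated with lower odds of production incident (OR = 0.27 < 1).

0.270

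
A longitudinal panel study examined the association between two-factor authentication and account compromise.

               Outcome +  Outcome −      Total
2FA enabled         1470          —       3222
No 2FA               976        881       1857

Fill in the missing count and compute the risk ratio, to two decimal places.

The missing cell is in the exposed row: 3222 − 1470 = 1752.
So a = 1470, b = 1752, c = 976, d = 881.
RR = [a/(a+b)] / [c/(c+d)] = (1470/3222) / (976/1857) = 0.45624/0.52558 = 0.86807

0.87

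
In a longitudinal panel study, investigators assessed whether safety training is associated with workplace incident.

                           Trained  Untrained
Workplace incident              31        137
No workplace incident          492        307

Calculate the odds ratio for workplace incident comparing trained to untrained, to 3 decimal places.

0.141

Reading the table with exposure as columns: a = 31 (Trained, case), b = 492 (Trained, non-case), c = 137 (Untrained, case), d = 307.
OR = (a·d)/(b·c) = (31 × 307) / (492 × 137) = 9517 / 67404 = 0.14119
Exposure is associated with lower odds of workplace incident (OR = 0.14 < 1).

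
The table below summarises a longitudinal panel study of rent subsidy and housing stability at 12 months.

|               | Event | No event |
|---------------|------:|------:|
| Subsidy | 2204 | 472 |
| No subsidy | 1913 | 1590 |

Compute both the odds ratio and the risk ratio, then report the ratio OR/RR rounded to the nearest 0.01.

2.57

Cells: a = 2204, b = 472, c = 1913, d = 1590.
OR = (2204·1590)/(472·1913) = 3504360/902936 = 3.88107
Risk in exposed = 2204/2676 = 0.82362; risk in unexposed = 1913/3503 = 0.54610; RR = 1.50817
OR/RR = 3.88107 / 1.50817 = 2.57336
The outcome is not rare, so the OR lies further from 1 than the RR.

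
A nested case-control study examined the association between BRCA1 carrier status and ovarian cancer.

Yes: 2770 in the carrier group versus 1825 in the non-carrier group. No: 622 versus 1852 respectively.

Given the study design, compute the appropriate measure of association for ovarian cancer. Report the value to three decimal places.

4.519

From the description: a = 2770, b = 622, c = 1825, d = 1852.
This is a nested case-control study: participants were sampled on outcome status, so risks in the source population cannot be estimated directly — relative risk is not valid here. The odds ratio is the appropriate measure.
OR = (a·d)/(b·c) = (2770 × 1852) / (622 × 1825) = 5130040 / 1135150 = 4.51926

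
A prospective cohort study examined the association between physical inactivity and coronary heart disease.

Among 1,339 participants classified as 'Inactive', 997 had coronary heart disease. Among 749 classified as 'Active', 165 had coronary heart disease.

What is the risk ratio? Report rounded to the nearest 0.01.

3.38

From the description: a = 997, b = 342, c = 165, d = 584.
Risk in exposed = 997/1339 = 0.74459; risk in unexposed = 165/749 = 0.22029.
RR = 0.74459 / 0.22029 = 3.37997
The risk among the exposed is 3.38 times that among the unexposed.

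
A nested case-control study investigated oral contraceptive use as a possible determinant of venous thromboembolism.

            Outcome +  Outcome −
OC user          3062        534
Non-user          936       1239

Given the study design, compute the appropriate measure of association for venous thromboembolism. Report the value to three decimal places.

7.590

Cells: a = 3062, b = 534, c = 936, d = 1239.
This is a nested case-control study: participants were sampled on outcome status, so risks in the source population cannot be estimated directly — relative risk is not valid here. The odds ratio is the appropriate measure.
OR = (a·d)/(b·c) = (3062 × 1239) / (534 × 936) = 3793818 / 499824 = 7.59031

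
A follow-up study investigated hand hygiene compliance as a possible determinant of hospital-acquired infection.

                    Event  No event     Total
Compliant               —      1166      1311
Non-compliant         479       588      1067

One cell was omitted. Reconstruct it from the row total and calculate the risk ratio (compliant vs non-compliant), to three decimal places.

The missing cell is in the exposed row: 1311 − 1166 = 145.
So a = 145, b = 1166, c = 479, d = 588.
RR = [a/(a+b)] / [c/(c+d)] = (145/1311) / (479/1067) = 0.11060/0.44892 = 0.24637

0.246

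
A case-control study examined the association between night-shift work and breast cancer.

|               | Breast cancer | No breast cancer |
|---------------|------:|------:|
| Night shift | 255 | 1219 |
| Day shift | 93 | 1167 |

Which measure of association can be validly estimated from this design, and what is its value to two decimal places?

Cells: a = 255, b = 1219, c = 93, d = 1167.
This is a case-control study: participants were sampled on outcome status, so risks in the source population cannot be estimated directly — relative risk is not valid here. The odds ratio is the appropriate measure.
OR = (a·d)/(b·c) = (255 × 1167) / (1219 × 93) = 297585 / 113367 = 2.62497

2.62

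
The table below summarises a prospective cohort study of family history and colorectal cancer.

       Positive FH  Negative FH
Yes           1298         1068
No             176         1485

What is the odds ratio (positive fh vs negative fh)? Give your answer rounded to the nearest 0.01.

10.25

Reading the table with exposure as columns: a = 1298 (Positive FH, case), b = 176 (Positive FH, non-case), c = 1068 (Negative FH, case), d = 1485.
OR = (a·d)/(b·c) = (1298 × 1485) / (176 × 1068) = 1927530 / 187968 = 10.25456
The odds of colorectal cancer are about 10.25 times as high in the positive fh group.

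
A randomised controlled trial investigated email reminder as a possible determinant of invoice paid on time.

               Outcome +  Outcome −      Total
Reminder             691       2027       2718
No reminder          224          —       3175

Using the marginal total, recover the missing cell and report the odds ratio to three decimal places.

The missing cell is in the unexposed row: 3175 − 224 = 2951.
So a = 691, b = 2027, c = 224, d = 2951.
OR = (a·d)/(b·c) = (691 × 2951) / (2027 × 224) = 2039141 / 454048 = 4.49103

4.491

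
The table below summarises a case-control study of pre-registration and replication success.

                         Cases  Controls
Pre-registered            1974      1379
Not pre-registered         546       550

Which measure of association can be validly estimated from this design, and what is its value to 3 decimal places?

1.442

Cells: a = 1974, b = 1379, c = 546, d = 550.
This is a case-control study: participants were sampled on outcome status, so risks in the source population cannot be estimated directly — relative risk is not valid here. The odds ratio is the appropriate measure.
OR = (a·d)/(b·c) = (1974 × 550) / (1379 × 546) = 1085700 / 752934 = 1.44196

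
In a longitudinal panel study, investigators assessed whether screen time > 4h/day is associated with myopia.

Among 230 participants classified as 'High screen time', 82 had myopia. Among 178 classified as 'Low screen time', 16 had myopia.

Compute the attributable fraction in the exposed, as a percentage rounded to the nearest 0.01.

74.79

From the description: a = 82, b = 148, c = 16, d = 162.
Risk in exposed = 82/230 = 0.35652; risk in unexposed = 16/178 = 0.08989.
RR = 0.35652/0.08989 = 3.96630
AR% = (RR − 1)/RR × 100 = (3.96630 − 1)/3.96630 × 100 = 74.7876%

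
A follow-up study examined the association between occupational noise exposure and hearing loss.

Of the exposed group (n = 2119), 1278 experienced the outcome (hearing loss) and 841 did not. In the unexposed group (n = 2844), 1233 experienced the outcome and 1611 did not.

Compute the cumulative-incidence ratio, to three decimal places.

From the description: a = 1278, b = 841, c = 1233, d = 1611.
Risk in exposed = 1278/2119 = 0.60311; risk in unexposed = 1233/2844 = 0.43354.
RR = 0.60311 / 0.43354 = 1.39113
The risk among the exposed is 1.39 times that among the unexposed.

1.391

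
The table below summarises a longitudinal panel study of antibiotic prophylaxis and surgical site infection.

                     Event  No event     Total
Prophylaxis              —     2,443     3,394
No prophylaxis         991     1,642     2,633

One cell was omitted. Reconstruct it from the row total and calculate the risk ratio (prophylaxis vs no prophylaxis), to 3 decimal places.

0.744

The missing cell is in the exposed row: 3394 − 2443 = 951.
So a = 951, b = 2443, c = 991, d = 1642.
RR = [a/(a+b)] / [c/(c+d)] = (951/3394) / (991/2633) = 0.28020/0.37638 = 0.74447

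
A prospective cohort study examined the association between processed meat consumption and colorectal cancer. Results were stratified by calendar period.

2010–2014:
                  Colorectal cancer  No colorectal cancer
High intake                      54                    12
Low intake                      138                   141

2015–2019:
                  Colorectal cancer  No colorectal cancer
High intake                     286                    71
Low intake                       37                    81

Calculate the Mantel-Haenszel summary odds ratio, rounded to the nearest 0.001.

6.857

OR_MH = Σ(aᵢdᵢ/nᵢ) / Σ(bᵢcᵢ/nᵢ), where nᵢ is the stratum total.
Stratum 1 (2010–2014): n = 345; a·d/n = 54·141/345 = 22.0696; b·c/n = 12·138/345 = 4.8000
Stratum 2 (2015–2019): n = 475; a·d/n = 286·81/475 = 48.7705; b·c/n = 71·37/475 = 5.5305
OR_MH = (22.0696 + 48.7705) / (4.8000 + 5.5305) = 70.8401 / 10.3305 = 6.85736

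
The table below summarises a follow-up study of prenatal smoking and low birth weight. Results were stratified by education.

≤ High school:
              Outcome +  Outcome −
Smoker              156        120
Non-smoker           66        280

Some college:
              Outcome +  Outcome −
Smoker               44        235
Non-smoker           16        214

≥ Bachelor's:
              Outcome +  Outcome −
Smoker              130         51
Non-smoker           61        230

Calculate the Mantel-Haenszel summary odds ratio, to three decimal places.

OR_MH = Σ(aᵢdᵢ/nᵢ) / Σ(bᵢcᵢ/nᵢ), where nᵢ is the stratum total.
Stratum 1 (≤ High school): n = 622; a·d/n = 156·280/622 = 70.2251; b·c/n = 120·66/622 = 12.7331
Stratum 2 (Some college): n = 509; a·d/n = 44·214/509 = 18.4990; b·c/n = 235·16/509 = 7.3870
Stratum 3 (≥ Bachelor's): n = 472; a·d/n = 130·230/472 = 63.3475; b·c/n = 51·61/472 = 6.5911
OR_MH = (70.2251 + 18.4990 + 63.3475) / (12.7331 + 7.3870 + 6.5911) = 152.0716 / 26.7113 = 5.69316

5.693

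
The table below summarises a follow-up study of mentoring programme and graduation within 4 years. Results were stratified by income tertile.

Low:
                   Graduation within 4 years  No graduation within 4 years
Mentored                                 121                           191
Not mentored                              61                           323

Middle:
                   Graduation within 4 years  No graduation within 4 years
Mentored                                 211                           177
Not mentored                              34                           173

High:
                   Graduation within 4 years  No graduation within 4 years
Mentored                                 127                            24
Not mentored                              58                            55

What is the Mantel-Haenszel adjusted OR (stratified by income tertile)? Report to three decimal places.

OR_MH = Σ(aᵢdᵢ/nᵢ) / Σ(bᵢcᵢ/nᵢ), where nᵢ is the stratum total.
Stratum 1 (Low): n = 696; a·d/n = 121·323/696 = 56.1537; b·c/n = 191·61/696 = 16.7399
Stratum 2 (Middle): n = 595; a·d/n = 211·173/595 = 61.3496; b·c/n = 177·34/595 = 10.1143
Stratum 3 (High): n = 264; a·d/n = 127·55/264 = 26.4583; b·c/n = 24·58/264 = 5.2727
OR_MH = (56.1537 + 61.3496 + 26.4583) / (16.7399 + 10.1143 + 5.2727) = 143.9616 / 32.1270 = 4.48102

4.481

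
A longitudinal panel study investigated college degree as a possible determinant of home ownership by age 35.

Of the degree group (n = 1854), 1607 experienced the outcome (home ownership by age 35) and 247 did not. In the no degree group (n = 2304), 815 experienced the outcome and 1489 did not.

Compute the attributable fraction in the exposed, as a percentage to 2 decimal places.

From the description: a = 1607, b = 247, c = 815, d = 1489.
Risk in exposed = 1607/1854 = 0.86677; risk in unexposed = 815/2304 = 0.35373.
RR = 0.86677/0.35373 = 2.45037
AR% = (RR − 1)/RR × 100 = (2.45037 − 1)/2.45037 × 100 = 59.1898%

59.19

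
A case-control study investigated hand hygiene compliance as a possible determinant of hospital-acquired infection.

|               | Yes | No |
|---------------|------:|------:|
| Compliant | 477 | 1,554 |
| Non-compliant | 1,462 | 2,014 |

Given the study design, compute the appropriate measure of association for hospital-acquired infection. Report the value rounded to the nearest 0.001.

0.423

Cells: a = 477, b = 1554, c = 1462, d = 2014.
This is a case-control study: participants were sampled on outcome status, so risks in the source population cannot be estimated directly — relative risk is not valid here. The odds ratio is the appropriate measure.
OR = (a·d)/(b·c) = (477 × 2014) / (1554 × 1462) = 960678 / 2271948 = 0.42284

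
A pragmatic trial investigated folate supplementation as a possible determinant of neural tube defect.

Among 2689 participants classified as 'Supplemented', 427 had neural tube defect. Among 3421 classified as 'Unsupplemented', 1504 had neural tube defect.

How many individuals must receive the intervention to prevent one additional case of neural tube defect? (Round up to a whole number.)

4

Risk in treated group = 427/2689 = 0.15880; risk in control = 1504/3421 = 0.43964.
Absolute risk reduction = 0.43964 − 0.15880 = 0.28084
NNT = 1 / ARR = 1 / 0.28084 = 3.561 → round up → 4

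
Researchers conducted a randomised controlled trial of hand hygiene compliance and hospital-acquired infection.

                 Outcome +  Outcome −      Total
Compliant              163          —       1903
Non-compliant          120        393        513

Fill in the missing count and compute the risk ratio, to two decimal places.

The missing cell is in the exposed row: 1903 − 163 = 1740.
So a = 163, b = 1740, c = 120, d = 393.
RR = [a/(a+b)] / [c/(c+d)] = (163/1903) / (120/513) = 0.08565/0.23392 = 0.36617

0.37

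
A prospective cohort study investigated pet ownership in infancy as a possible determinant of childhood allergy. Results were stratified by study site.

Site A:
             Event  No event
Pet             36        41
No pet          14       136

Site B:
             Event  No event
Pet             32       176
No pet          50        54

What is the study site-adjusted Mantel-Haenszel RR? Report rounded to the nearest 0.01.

RR_MH = Σ(aᵢ·n₀ᵢ/nᵢ) / Σ(cᵢ·n₁ᵢ/nᵢ), with n₁ᵢ = aᵢ+bᵢ (exposed), n₀ᵢ = cᵢ+dᵢ (unexposed), nᵢ = n₁ᵢ+n₀ᵢ.
Stratum 1 (Site A): n₁ = 77, n₀ = 150, n = 227; a·n₀/n = 36·150/227 = 23.7885; c·n₁/n = 14·77/227 = 4.7489
Stratum 2 (Site B): n₁ = 208, n₀ = 104, n = 312; a·n₀/n = 32·104/312 = 10.6667; c·n₁/n = 50·208/312 = 33.3333
RR_MH = (23.7885 + 10.6667) / (4.7489 + 33.3333) = 34.4552 / 38.0822 = 0.90476

0.90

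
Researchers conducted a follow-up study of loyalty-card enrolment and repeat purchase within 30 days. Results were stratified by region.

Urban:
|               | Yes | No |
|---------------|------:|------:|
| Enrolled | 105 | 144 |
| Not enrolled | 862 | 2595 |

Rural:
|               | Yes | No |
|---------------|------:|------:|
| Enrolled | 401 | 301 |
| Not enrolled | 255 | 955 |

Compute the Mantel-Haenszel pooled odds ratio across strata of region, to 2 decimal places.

3.72

OR_MH = Σ(aᵢdᵢ/nᵢ) / Σ(bᵢcᵢ/nᵢ), where nᵢ is the stratum total.
Stratum 1 (Urban): n = 3706; a·d/n = 105·2595/3706 = 73.5227; b·c/n = 144·862/3706 = 33.4938
Stratum 2 (Rural): n = 1912; a·d/n = 401·955/1912 = 200.2903; b·c/n = 301·255/1912 = 40.1438
OR_MH = (73.5227 + 200.2903) / (33.4938 + 40.1438) = 273.8129 / 73.6376 = 3.71838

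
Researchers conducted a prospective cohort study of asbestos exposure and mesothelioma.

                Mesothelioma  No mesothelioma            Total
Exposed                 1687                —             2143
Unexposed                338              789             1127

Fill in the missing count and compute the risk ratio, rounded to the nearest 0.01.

The missing cell is in the exposed row: 2143 − 1687 = 456.
So a = 1687, b = 456, c = 338, d = 789.
RR = [a/(a+b)] / [c/(c+d)] = (1687/2143) / (338/1127) = 0.78721/0.29991 = 2.62482

2.62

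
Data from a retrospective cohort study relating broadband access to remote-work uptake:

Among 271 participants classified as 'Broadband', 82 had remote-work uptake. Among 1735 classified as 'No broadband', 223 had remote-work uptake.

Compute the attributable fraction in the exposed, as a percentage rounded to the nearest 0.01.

From the description: a = 82, b = 189, c = 223, d = 1512.
Risk in exposed = 82/271 = 0.30258; risk in unexposed = 223/1735 = 0.12853.
RR = 0.30258/0.12853 = 2.35418
AR% = (RR − 1)/RR × 100 = (2.35418 − 1)/2.35418 × 100 = 57.5223%

57.52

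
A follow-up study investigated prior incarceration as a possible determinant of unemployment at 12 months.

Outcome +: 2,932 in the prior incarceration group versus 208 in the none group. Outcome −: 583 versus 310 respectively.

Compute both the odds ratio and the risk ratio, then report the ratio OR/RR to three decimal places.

3.608

From the description: a = 2932, b = 583, c = 208, d = 310.
OR = (2932·310)/(583·208) = 908920/121264 = 7.49538
Risk in exposed = 2932/3515 = 0.83414; risk in unexposed = 208/518 = 0.40154; RR = 2.07733
OR/RR = 7.49538 / 2.07733 = 3.60818
The outcome is not rare, so the OR lies further from 1 than the RR.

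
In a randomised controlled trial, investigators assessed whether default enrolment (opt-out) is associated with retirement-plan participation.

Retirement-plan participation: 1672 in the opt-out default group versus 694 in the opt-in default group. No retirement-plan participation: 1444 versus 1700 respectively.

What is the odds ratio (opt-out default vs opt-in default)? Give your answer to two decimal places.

From the description: a = 1672, b = 1444, c = 694, d = 1700.
OR = (a·d)/(b·c) = (1672 × 1700) / (1444 × 694) = 2842400 / 1002136 = 2.83634
The odds of retirement-plan participation are about 2.84 times as high in the opt-out default group.

2.84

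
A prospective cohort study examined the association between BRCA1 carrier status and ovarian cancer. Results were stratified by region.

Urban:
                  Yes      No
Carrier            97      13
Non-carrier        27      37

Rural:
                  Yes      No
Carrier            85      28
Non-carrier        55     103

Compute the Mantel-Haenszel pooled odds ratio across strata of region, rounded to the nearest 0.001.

OR_MH = Σ(aᵢdᵢ/nᵢ) / Σ(bᵢcᵢ/nᵢ), where nᵢ is the stratum total.
Stratum 1 (Urban): n = 174; a·d/n = 97·37/174 = 20.6264; b·c/n = 13·27/174 = 2.0172
Stratum 2 (Rural): n = 271; a·d/n = 85·103/271 = 32.3063; b·c/n = 28·55/271 = 5.6827
OR_MH = (20.6264 + 32.3063) / (2.0172 + 5.6827) = 52.9327 / 7.6999 = 6.87447

6.874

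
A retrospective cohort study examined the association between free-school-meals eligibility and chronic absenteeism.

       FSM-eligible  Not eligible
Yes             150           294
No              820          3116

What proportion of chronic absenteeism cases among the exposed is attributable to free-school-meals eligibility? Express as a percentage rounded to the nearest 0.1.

44.2

Reading the table with exposure as columns: a = 150 (FSM-eligible, case), b = 820 (FSM-eligible, non-case), c = 294 (Not eligible, case), d = 3116.
Risk in exposed = 150/970 = 0.15464; risk in unexposed = 294/3410 = 0.08622.
RR = 0.15464/0.08622 = 1.79360
AR% = (RR − 1)/RR × 100 = (1.79360 − 1)/1.79360 × 100 = 44.2463%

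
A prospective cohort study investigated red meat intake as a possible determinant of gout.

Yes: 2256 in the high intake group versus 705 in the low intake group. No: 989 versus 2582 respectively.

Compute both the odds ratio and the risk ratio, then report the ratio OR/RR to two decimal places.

2.58

From the description: a = 2256, b = 989, c = 705, d = 2582.
OR = (2256·2582)/(989·705) = 5824992/697245 = 8.35430
Risk in exposed = 2256/3245 = 0.69522; risk in unexposed = 705/3287 = 0.21448; RR = 3.24142
OR/RR = 8.35430 / 3.24142 = 2.57736
The outcome is not rare, so the OR lies further from 1 than the RR.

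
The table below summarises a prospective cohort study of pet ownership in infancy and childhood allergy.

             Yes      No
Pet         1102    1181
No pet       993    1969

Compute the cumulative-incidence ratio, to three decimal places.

1.440

Cells: a = 1102, b = 1181, c = 993, d = 1969.
Risk in exposed = 1102/2283 = 0.48270; risk in unexposed = 993/2962 = 0.33525.
RR = 0.48270 / 0.33525 = 1.43983
The risk among the exposed is 1.44 times that among the unexposed.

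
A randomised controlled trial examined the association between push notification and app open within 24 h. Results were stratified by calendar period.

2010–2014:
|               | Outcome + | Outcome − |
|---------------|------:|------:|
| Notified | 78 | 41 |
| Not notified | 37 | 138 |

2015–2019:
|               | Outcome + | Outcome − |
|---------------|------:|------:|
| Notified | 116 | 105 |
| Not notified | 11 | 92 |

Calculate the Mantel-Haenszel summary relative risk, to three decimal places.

3.706

RR_MH = Σ(aᵢ·n₀ᵢ/nᵢ) / Σ(cᵢ·n₁ᵢ/nᵢ), with n₁ᵢ = aᵢ+bᵢ (exposed), n₀ᵢ = cᵢ+dᵢ (unexposed), nᵢ = n₁ᵢ+n₀ᵢ.
Stratum 1 (2010–2014): n₁ = 119, n₀ = 175, n = 294; a·n₀/n = 78·175/294 = 46.4286; c·n₁/n = 37·119/294 = 14.9762
Stratum 2 (2015–2019): n₁ = 221, n₀ = 103, n = 324; a·n₀/n = 116·103/324 = 36.8765; c·n₁/n = 11·221/324 = 7.5031
RR_MH = (46.4286 + 36.8765) / (14.9762 + 7.5031) = 83.3051 / 22.4793 = 3.70586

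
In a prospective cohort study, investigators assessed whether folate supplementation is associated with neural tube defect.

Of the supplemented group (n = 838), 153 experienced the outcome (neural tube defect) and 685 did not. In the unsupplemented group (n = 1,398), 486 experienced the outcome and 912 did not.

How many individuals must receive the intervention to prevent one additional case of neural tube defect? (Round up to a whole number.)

7

Risk in treated group = 153/838 = 0.18258; risk in control = 486/1398 = 0.34764.
Absolute risk reduction = 0.34764 − 0.18258 = 0.16506
NNT = 1 / ARR = 1 / 0.16506 = 6.058 → round up → 7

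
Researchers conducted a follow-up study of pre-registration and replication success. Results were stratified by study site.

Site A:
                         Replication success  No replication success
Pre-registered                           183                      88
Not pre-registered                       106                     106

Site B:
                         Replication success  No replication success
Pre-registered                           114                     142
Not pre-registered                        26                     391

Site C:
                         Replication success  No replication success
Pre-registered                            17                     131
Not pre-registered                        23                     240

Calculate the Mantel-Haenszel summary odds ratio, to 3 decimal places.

OR_MH = Σ(aᵢdᵢ/nᵢ) / Σ(bᵢcᵢ/nᵢ), where nᵢ is the stratum total.
Stratum 1 (Site A): n = 483; a·d/n = 183·106/483 = 40.1615; b·c/n = 88·106/483 = 19.3126
Stratum 2 (Site B): n = 673; a·d/n = 114·391/673 = 66.2318; b·c/n = 142·26/673 = 5.4859
Stratum 3 (Site C): n = 411; a·d/n = 17·240/411 = 9.9270; b·c/n = 131·23/411 = 7.3309
OR_MH = (40.1615 + 66.2318 + 9.9270) / (19.3126 + 5.4859 + 7.3309) = 116.3203 / 32.1294 = 3.62037

3.620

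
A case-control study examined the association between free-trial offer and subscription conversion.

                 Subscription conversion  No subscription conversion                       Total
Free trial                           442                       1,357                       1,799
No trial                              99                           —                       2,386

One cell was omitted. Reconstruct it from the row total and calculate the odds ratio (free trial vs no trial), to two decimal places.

The missing cell is in the unexposed row: 2386 − 99 = 2287.
So a = 442, b = 1357, c = 99, d = 2287.
OR = (a·d)/(b·c) = (442 × 2287) / (1357 × 99) = 1010854 / 134343 = 7.52443

7.52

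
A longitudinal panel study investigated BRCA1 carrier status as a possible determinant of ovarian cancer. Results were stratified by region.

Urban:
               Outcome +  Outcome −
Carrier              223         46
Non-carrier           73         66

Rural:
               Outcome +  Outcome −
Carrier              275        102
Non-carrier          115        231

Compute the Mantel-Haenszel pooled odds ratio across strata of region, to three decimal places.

OR_MH = Σ(aᵢdᵢ/nᵢ) / Σ(bᵢcᵢ/nᵢ), where nᵢ is the stratum total.
Stratum 1 (Urban): n = 408; a·d/n = 223·66/408 = 36.0735; b·c/n = 46·73/408 = 8.2304
Stratum 2 (Rural): n = 723; a·d/n = 275·231/723 = 87.8631; b·c/n = 102·115/723 = 16.2241
OR_MH = (36.0735 + 87.8631) / (8.2304 + 16.2241) = 123.9366 / 24.4545 = 5.06806

5.068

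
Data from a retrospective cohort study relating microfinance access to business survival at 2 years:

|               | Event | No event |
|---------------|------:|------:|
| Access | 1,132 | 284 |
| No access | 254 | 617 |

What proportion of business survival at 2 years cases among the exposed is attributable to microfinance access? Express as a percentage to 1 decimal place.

Cells: a = 1132, b = 284, c = 254, d = 617.
Risk in exposed = 1132/1416 = 0.79944; risk in unexposed = 254/871 = 0.29162.
RR = 0.79944/0.29162 = 2.74137
AR% = (RR − 1)/RR × 100 = (2.74137 − 1)/2.74137 × 100 = 63.5219%

63.5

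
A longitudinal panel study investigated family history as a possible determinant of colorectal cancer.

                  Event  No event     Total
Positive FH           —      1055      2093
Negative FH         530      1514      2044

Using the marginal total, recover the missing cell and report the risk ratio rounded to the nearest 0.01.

1.91

The missing cell is in the exposed row: 2093 − 1055 = 1038.
So a = 1038, b = 1055, c = 530, d = 1514.
RR = [a/(a+b)] / [c/(c+d)] = (1038/2093) / (530/2044) = 0.49594/0.25930 = 1.91264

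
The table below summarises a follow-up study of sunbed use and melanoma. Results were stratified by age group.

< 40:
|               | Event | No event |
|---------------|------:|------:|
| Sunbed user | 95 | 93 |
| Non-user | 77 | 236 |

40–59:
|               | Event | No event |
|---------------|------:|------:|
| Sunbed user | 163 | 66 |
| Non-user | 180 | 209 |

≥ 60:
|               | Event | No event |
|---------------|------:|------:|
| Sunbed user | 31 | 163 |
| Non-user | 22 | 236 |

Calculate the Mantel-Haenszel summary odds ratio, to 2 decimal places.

2.80

OR_MH = Σ(aᵢdᵢ/nᵢ) / Σ(bᵢcᵢ/nᵢ), where nᵢ is the stratum total.
Stratum 1 (< 40): n = 501; a·d/n = 95·236/501 = 44.7505; b·c/n = 93·77/501 = 14.2934
Stratum 2 (40–59): n = 618; a·d/n = 163·209/618 = 55.1246; b·c/n = 66·180/618 = 19.2233
Stratum 3 (≥ 60): n = 452; a·d/n = 31·236/452 = 16.1858; b·c/n = 163·22/452 = 7.9336
OR_MH = (44.7505 + 55.1246 + 16.1858) / (14.2934 + 19.2233 + 7.9336) = 116.0609 / 41.4503 = 2.80000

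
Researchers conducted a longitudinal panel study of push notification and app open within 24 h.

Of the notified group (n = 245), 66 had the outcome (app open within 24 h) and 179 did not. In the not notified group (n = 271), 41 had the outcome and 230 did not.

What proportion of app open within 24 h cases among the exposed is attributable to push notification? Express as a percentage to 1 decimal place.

43.8

From the description: a = 66, b = 179, c = 41, d = 230.
Risk in exposed = 66/245 = 0.26939; risk in unexposed = 41/271 = 0.15129.
RR = 0.26939/0.15129 = 1.78059
AR% = (RR − 1)/RR × 100 = (1.78059 − 1)/1.78059 × 100 = 43.8388%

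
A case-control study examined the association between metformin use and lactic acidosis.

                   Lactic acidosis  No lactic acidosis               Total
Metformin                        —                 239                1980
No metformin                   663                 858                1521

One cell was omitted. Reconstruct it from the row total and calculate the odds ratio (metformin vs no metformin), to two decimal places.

The missing cell is in the exposed row: 1980 − 239 = 1741.
So a = 1741, b = 239, c = 663, d = 858.
OR = (a·d)/(b·c) = (1741 × 858) / (239 × 663) = 1493778 / 158457 = 9.42702

9.43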